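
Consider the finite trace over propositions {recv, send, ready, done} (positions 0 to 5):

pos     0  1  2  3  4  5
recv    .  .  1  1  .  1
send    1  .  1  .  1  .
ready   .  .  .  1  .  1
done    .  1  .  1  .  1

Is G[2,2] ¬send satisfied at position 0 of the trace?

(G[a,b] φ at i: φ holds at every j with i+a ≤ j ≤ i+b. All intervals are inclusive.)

Check ¬send at every j in [2,2]:
  j=2: false
Fails at j=2 → formula fails.

No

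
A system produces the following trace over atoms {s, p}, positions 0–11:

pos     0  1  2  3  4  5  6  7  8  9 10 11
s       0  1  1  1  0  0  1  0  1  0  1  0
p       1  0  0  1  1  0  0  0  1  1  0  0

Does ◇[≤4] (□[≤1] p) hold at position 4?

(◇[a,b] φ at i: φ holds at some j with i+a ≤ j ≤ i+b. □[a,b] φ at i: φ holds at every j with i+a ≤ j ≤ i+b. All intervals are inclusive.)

Check □[≤1] p at each j in [4,8]:
  j=4: fails at 5
  j=5: fails at 5
  j=6: fails at 6
  j=7: fails at 7
  j=8: holds on [8,9]
Found at j=8 → formula holds.

Holds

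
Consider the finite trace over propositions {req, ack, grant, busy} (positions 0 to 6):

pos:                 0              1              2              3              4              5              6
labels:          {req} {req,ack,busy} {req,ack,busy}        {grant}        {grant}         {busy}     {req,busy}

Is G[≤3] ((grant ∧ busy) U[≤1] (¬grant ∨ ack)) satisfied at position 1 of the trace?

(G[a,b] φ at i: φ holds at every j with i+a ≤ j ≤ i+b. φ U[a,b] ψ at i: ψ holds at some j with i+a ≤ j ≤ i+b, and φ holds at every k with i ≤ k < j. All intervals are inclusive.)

False

Check ((grant ∧ busy) U[≤1] (¬grant ∨ ack)) at every j in [1,4]:
  j=1: holds
  j=2: holds
  j=3: fails
  j=4: fails
Fails at j=3 → formula fails.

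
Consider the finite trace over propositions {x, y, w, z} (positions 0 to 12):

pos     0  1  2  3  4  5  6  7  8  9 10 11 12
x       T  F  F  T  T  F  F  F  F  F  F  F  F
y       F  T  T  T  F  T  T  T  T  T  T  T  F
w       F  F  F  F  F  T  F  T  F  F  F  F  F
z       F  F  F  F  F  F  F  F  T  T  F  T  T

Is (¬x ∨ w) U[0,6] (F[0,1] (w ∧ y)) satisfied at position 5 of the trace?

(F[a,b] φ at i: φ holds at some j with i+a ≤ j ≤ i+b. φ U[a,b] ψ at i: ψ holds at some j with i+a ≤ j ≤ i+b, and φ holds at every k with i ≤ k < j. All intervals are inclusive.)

Holds

Need some j in [5,11] with F[0,1] (w ∧ y), and (¬x ∨ w) at every k in [5,j-1].
  j=5: F[0,1] (w ∧ y) holds; no prefix to check → satisfied.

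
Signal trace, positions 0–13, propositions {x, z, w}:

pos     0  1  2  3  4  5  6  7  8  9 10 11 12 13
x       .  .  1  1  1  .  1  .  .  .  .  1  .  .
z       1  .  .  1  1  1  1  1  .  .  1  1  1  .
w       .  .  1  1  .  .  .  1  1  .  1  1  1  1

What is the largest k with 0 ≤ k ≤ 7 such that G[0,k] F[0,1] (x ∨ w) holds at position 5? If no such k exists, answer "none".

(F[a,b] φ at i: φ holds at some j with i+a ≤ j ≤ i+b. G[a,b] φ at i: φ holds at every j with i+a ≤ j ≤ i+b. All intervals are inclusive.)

7

F[0,1] (x ∨ w) must hold from j=5 onward; find where it first fails.
  j=5: holds
  j=6: holds
  j=7: holds
  j=8: holds
  j=9: holds
  j=10: holds
  j=11: holds
  j=12: holds
Holds through j=12; largest k = 7.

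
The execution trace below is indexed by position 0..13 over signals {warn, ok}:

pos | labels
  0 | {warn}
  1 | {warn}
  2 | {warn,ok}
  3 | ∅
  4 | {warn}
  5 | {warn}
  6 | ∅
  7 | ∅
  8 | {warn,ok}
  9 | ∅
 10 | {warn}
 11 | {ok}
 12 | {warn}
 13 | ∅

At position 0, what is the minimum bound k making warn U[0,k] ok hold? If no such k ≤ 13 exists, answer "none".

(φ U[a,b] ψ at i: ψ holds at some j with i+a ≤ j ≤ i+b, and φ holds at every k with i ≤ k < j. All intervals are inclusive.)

2

Need earliest j ≥ 0 with ok, and warn at every k in [0,j-1].
  j=0: rhs fails.
  j=1: rhs fails.
  j=2: rhs holds; lhs holds on [0,1]. k = 2.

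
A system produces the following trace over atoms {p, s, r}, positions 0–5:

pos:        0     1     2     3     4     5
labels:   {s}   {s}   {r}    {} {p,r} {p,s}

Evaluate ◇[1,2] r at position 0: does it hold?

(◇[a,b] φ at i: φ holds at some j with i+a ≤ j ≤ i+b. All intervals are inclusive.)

True

Check r at each j in [1,2]:
  j=1: false
  j=2: true
Found at j=2 → formula holds.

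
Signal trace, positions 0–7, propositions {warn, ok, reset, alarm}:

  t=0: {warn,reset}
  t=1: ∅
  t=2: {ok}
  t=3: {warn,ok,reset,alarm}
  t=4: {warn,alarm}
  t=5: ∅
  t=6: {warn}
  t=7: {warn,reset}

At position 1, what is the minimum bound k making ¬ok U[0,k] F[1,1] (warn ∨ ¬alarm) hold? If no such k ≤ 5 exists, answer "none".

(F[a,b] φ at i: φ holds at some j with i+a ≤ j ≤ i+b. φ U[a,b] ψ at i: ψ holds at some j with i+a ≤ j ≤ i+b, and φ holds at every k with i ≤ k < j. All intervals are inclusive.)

0

Need earliest j ≥ 1 with F[1,1] (warn ∨ ¬alarm), and ¬ok at every k in [1,j-1].
  j=1: rhs holds (empty prefix). k = 0.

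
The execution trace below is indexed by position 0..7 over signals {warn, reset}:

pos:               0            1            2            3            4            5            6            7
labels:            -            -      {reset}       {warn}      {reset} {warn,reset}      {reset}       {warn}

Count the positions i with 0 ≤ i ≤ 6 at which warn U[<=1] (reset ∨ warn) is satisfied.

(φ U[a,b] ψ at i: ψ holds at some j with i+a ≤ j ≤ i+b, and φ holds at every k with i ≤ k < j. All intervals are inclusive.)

Evaluate at each i in [0,6]:
  i=0: ✗ (no rhs in [0,1])
  i=1: ✗ (lhs fails at k=1 before rhs at j=2)
  i=2: ✓ (rhs at j=2)
  i=3: ✓ (rhs at j=3)
  i=4: ✓ (rhs at j=4)
  i=5: ✓ (rhs at j=5)
  i=6: ✓ (rhs at j=6)
Positions where it holds: {2, 3, 4, 5, 6} → 5.

5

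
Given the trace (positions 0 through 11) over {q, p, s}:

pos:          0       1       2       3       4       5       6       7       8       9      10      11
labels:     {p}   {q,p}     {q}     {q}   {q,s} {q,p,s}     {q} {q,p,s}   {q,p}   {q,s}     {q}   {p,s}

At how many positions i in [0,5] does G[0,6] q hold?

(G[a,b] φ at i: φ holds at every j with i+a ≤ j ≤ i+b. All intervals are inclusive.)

4

Evaluate at each i in [0,5]:
  i=0: ✗ (fails at j=0)
  i=1: ✓ (all of [1,7])
  i=2: ✓ (all of [2,8])
  i=3: ✓ (all of [3,9])
  i=4: ✓ (all of [4,10])
  i=5: ✗ (fails at j=11)
Positions where it holds: {1, 2, 3, 4} → 4.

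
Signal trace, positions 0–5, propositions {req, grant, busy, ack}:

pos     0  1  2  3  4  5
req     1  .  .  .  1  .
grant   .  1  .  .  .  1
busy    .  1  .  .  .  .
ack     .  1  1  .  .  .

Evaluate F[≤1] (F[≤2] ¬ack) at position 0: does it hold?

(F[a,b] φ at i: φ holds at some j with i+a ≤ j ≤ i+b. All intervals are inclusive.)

True

Check F[≤2] ¬ack at each j in [0,1]:
  j=0: holds (witness at 0)
  j=1: holds (witness at 3)
Found at j=0 → formula holds.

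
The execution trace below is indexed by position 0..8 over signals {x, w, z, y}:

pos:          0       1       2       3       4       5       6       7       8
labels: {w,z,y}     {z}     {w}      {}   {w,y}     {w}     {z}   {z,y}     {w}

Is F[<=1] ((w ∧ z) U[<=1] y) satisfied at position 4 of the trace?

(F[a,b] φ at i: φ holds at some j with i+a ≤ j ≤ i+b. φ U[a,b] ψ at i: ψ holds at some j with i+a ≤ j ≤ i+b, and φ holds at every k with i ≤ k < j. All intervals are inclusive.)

Check ((w ∧ z) U[<=1] y) at each j in [4,5]:
  j=4: holds
  j=5: fails
Found at j=4 → formula holds.

Yes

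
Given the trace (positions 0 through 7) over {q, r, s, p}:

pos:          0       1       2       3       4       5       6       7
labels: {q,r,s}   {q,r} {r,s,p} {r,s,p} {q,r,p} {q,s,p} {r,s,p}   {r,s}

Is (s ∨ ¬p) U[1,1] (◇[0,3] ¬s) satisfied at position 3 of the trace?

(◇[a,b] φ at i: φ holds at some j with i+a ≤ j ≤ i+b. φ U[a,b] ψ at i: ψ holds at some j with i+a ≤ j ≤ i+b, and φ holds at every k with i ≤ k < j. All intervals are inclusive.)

Yes

Need some j in [4,4] with ◇[0,3] ¬s, and (s ∨ ¬p) at every k in [3,j-1].
  j=4: ◇[0,3] ¬s holds; (s ∨ ¬p) holds at every k in [3,3] → satisfied.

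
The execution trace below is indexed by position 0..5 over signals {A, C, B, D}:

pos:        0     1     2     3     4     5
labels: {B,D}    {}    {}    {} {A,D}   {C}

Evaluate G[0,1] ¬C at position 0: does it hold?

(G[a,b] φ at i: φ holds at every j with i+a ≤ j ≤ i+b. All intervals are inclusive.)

Check ¬C at every j in [0,1]:
  j=0: true
  j=1: true
All positions satisfy it → formula holds.

Holds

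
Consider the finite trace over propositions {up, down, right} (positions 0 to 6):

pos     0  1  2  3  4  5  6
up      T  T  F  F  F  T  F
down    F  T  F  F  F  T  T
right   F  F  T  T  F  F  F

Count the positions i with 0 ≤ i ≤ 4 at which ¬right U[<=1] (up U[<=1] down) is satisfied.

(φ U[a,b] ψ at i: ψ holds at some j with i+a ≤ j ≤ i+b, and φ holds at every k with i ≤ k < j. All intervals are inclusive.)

3

Evaluate at each i in [0,4]:
  i=0: ✓ (rhs at j=0)
  i=1: ✓ (rhs at j=1)
  i=2: ✗ (no rhs in [2,3])
  i=3: ✗ (no rhs in [3,4])
  i=4: ✓ (rhs at j=5; lhs holds on [4,4])
Positions where it holds: {0, 1, 4} → 3.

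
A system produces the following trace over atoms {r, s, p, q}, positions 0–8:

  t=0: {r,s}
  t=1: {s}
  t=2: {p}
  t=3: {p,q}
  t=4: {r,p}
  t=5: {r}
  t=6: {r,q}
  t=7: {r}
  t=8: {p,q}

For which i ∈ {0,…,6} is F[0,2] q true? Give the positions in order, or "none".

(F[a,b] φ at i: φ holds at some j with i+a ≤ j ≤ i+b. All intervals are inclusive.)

Evaluate at each i in [0,6]:
  i=0: ✗ (none in [0,2])
  i=1: ✓ (witness j=3)
  i=2: ✓ (witness j=3)
  i=3: ✓ (witness j=3)
  i=4: ✓ (witness j=6)
  i=5: ✓ (witness j=6)
  i=6: ✓ (witness j=6)

1, 2, 3, 4, 5, 6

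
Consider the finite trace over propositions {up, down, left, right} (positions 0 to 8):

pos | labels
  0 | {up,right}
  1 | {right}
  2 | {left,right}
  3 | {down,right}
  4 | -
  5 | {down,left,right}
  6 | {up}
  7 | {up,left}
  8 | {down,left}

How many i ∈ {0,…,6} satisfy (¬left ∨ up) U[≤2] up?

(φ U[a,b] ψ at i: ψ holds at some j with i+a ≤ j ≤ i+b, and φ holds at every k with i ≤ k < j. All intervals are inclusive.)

2

Evaluate at each i in [0,6]:
  i=0: ✓ (rhs at j=0)
  i=1: ✗ (no rhs in [1,3])
  i=2: ✗ (no rhs in [2,4])
  i=3: ✗ (no rhs in [3,5])
  i=4: ✗ (lhs fails at k=5 before rhs at j=6)
  i=5: ✗ (lhs fails at k=5 before rhs at j=6)
  i=6: ✓ (rhs at j=6)
Positions where it holds: {0, 6} → 2.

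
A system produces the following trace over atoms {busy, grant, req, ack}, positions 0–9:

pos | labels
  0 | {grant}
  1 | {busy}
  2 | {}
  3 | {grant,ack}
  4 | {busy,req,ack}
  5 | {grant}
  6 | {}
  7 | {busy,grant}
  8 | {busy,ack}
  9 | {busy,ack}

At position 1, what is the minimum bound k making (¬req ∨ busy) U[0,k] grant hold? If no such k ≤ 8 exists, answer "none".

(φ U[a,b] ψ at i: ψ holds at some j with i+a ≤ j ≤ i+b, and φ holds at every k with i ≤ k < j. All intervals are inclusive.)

2

Need earliest j ≥ 1 with grant, and (¬req ∨ busy) at every k in [1,j-1].
  j=1: rhs fails.
  j=2: rhs fails.
  j=3: rhs holds; lhs holds on [1,2]. k = 2.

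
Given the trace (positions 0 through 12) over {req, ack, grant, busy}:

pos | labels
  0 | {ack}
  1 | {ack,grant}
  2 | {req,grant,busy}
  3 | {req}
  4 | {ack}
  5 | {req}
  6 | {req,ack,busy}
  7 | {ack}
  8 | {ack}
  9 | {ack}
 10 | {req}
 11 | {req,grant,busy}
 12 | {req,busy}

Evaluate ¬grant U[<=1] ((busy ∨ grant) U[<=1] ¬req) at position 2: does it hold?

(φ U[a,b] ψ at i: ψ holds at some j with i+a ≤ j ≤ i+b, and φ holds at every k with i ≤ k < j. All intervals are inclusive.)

Need some j in [2,3] with ((busy ∨ grant) U[<=1] ¬req), and ¬grant at every k in [2,j-1].
  j=2: ((busy ∨ grant) U[<=1] ¬req) — fails.
  j=3: ((busy ∨ grant) U[<=1] ¬req) — fails.
No j in the window works → until fails.

No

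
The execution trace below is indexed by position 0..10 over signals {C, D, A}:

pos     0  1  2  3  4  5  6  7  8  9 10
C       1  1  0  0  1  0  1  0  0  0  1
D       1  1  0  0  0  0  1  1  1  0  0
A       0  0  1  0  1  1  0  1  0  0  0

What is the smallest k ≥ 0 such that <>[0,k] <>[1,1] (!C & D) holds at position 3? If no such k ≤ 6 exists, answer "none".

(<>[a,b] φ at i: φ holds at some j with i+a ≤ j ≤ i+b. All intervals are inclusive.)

Scan j = 3,4,… for <>[1,1] (!C & D):
  j=3: fails
  j=4: fails
  j=5: fails
  j=6: holds
First hit at j=6, so smallest k = 6-3 = 3.

3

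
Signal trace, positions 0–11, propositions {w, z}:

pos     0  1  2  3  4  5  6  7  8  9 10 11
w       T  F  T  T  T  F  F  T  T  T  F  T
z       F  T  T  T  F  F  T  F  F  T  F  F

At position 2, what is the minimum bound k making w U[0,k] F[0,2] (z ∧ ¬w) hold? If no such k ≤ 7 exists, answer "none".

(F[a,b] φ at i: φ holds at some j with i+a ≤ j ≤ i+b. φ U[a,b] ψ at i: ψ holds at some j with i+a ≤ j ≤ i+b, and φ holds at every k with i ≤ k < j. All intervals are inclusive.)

Need earliest j ≥ 2 with F[0,2] (z ∧ ¬w), and w at every k in [2,j-1].
  j=2: rhs fails.
  j=3: rhs fails.
  j=4: rhs holds; lhs holds on [2,3]. k = 2.

2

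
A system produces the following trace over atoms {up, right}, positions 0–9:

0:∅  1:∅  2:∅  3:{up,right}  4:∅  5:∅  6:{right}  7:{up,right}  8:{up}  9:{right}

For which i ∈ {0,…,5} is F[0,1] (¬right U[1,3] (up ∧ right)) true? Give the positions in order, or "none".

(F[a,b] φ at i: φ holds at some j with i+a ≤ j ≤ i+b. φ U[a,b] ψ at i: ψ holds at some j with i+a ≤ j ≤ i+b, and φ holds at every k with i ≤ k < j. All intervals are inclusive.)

0, 1, 2

Evaluate at each i in [0,5]:
  i=0: ✓ (witness j=0)
  i=1: ✓ (witness j=1)
  i=2: ✓ (witness j=2)
  i=3: ✗ (none in [3,4])
  i=4: ✗ (none in [4,5])
  i=5: ✗ (none in [5,6])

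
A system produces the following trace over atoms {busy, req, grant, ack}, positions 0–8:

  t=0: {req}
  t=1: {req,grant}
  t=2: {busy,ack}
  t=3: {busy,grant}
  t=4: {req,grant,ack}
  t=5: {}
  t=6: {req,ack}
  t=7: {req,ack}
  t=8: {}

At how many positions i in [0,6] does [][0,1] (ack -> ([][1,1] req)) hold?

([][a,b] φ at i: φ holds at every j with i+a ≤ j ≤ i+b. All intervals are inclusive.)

2

Evaluate at each i in [0,6]:
  i=0: ✓ (all of [0,1])
  i=1: ✗ (fails at j=2)
  i=2: ✗ (fails at j=2)
  i=3: ✗ (fails at j=4)
  i=4: ✗ (fails at j=4)
  i=5: ✓ (all of [5,6])
  i=6: ✗ (fails at j=7)
Positions where it holds: {0, 5} → 2.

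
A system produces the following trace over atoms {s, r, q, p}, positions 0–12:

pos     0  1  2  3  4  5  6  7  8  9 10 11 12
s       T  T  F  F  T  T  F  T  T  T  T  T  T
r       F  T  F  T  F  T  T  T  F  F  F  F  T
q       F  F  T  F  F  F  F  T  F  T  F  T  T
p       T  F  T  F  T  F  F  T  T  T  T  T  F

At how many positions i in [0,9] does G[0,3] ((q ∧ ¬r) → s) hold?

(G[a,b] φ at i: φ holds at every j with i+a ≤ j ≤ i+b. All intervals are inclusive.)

7

Evaluate at each i in [0,9]:
  i=0: ✗ (fails at j=2)
  i=1: ✗ (fails at j=2)
  i=2: ✗ (fails at j=2)
  i=3: ✓ (all of [3,6])
  i=4: ✓ (all of [4,7])
  i=5: ✓ (all of [5,8])
  i=6: ✓ (all of [6,9])
  i=7: ✓ (all of [7,10])
  i=8: ✓ (all of [8,11])
  i=9: ✓ (all of [9,12])
Positions where it holds: {3, 4, 5, 6, 7, 8, 9} → 7.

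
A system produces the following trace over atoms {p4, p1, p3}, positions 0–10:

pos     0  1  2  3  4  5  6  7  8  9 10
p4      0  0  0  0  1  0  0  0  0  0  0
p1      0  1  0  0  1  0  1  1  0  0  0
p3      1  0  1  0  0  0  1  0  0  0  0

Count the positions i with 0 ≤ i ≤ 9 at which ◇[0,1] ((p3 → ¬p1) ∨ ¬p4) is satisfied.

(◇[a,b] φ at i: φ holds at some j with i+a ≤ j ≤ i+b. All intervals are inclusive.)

Evaluate at each i in [0,9]:
  i=0: ✓ (witness j=0)
  i=1: ✓ (witness j=1)
  i=2: ✓ (witness j=2)
  i=3: ✓ (witness j=3)
  i=4: ✓ (witness j=4)
  i=5: ✓ (witness j=5)
  i=6: ✓ (witness j=6)
  i=7: ✓ (witness j=7)
  i=8: ✓ (witness j=8)
  i=9: ✓ (witness j=9)
Positions where it holds: {0, 1, 2, 3, 4, 5, 6, 7, 8, 9} → 10.

10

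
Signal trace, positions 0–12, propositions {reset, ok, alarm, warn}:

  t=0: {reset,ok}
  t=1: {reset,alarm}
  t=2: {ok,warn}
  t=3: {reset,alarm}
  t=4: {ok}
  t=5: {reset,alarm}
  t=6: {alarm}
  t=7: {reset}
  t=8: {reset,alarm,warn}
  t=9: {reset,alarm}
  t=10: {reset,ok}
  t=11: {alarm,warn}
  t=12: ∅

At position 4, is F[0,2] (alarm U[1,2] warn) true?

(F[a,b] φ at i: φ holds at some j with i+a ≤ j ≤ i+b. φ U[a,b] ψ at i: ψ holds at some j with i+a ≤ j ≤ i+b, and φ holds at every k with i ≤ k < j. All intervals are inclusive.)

Does not hold

Check (alarm U[1,2] warn) at each j in [4,6]:
  j=4: fails
  j=5: fails
  j=6: fails
No position in the window satisfies it → formula fails.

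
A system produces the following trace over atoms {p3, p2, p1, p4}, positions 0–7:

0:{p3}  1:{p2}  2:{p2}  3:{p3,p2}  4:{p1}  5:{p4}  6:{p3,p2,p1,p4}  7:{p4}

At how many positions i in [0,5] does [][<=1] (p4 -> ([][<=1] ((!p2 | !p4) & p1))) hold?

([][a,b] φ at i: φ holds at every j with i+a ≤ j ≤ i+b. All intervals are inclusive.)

4

Evaluate at each i in [0,5]:
  i=0: ✓ (all of [0,1])
  i=1: ✓ (all of [1,2])
  i=2: ✓ (all of [2,3])
  i=3: ✓ (all of [3,4])
  i=4: ✗ (fails at j=5)
  i=5: ✗ (fails at j=5)
Positions where it holds: {0, 1, 2, 3} → 4.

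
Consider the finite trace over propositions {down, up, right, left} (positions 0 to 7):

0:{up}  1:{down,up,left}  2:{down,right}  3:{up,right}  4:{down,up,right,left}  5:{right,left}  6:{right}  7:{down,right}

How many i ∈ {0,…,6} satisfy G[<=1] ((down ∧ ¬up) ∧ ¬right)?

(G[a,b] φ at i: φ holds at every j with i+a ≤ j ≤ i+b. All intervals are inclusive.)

Evaluate at each i in [0,6]:
  i=0: ✗ (fails at j=0)
  i=1: ✗ (fails at j=1)
  i=2: ✗ (fails at j=2)
  i=3: ✗ (fails at j=3)
  i=4: ✗ (fails at j=4)
  i=5: ✗ (fails at j=5)
  i=6: ✗ (fails at j=6)
Positions where it holds: {} → 0.

0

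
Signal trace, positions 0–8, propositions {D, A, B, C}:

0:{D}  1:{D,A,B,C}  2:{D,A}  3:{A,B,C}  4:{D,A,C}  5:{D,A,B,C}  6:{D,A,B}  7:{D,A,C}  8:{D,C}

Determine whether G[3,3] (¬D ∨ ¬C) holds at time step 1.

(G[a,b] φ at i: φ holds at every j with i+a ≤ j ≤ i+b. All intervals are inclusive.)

Check (¬D ∨ ¬C) at every j in [4,4]:
  j=4: false
Fails at j=4 → formula fails.

No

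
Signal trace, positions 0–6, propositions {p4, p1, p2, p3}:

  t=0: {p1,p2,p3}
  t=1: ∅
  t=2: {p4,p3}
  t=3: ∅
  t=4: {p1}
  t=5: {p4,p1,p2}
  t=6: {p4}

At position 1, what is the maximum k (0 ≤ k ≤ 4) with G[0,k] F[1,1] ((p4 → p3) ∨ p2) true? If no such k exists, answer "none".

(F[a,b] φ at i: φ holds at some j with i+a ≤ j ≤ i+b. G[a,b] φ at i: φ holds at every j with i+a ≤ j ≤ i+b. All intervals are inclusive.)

F[1,1] ((p4 → p3) ∨ p2) must hold from j=1 onward; find where it first fails.
  j=1: holds
  j=2: holds
  j=3: holds
  j=4: holds
  j=5: fails
Holds on [1,4], so largest k = 3.

3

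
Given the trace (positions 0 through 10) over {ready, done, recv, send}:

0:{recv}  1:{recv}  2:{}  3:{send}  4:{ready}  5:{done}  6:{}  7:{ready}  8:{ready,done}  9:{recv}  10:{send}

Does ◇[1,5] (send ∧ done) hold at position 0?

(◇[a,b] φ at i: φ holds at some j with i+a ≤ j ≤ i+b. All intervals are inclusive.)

Does not hold

Check (send ∧ done) at each j in [1,5]:
  j=1: false
  j=2: false
  j=3: false
  j=4: false
  j=5: false
No position in the window satisfies it → formula fails.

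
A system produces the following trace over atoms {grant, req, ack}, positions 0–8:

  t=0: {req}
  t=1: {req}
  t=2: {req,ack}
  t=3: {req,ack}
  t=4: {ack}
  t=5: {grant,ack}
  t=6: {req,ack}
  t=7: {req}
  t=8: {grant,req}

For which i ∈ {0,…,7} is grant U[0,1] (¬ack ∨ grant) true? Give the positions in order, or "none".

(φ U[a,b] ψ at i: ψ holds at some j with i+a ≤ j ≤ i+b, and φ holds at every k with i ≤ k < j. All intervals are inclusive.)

0, 1, 5, 7

Evaluate at each i in [0,7]:
  i=0: ✓ (rhs at j=0)
  i=1: ✓ (rhs at j=1)
  i=2: ✗ (no rhs in [2,3])
  i=3: ✗ (no rhs in [3,4])
  i=4: ✗ (lhs fails at k=4 before rhs at j=5)
  i=5: ✓ (rhs at j=5)
  i=6: ✗ (lhs fails at k=6 before rhs at j=7)
  i=7: ✓ (rhs at j=7)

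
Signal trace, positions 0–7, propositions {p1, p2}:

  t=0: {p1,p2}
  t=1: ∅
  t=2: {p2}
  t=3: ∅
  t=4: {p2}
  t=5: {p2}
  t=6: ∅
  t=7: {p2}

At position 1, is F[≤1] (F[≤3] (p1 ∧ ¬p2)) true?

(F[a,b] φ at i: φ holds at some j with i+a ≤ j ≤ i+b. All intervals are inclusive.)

Check F[≤3] (p1 ∧ ¬p2) at each j in [1,2]:
  j=1: fails (none in [1,4])
  j=2: fails (none in [2,5])
No position in the window satisfies it → formula fails.

Does not hold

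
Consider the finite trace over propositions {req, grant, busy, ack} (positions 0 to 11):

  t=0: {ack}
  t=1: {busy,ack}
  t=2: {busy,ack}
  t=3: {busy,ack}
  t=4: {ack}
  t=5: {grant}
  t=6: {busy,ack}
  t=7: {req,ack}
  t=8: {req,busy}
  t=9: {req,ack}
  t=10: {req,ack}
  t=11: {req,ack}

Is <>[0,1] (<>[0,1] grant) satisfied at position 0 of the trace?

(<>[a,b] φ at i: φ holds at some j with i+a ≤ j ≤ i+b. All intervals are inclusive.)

Check <>[0,1] grant at each j in [0,1]:
  j=0: fails (none in [0,1])
  j=1: fails (none in [1,2])
No position in the window satisfies it → formula fails.

No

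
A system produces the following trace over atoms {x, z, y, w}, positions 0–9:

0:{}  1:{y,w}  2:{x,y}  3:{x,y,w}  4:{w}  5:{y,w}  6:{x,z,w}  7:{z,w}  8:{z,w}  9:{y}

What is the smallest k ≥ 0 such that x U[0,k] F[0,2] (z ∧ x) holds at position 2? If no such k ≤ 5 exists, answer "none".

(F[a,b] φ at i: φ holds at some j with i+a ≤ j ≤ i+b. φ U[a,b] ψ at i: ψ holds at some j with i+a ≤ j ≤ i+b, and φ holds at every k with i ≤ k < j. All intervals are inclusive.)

2

Need earliest j ≥ 2 with F[0,2] (z ∧ x), and x at every k in [2,j-1].
  j=2: rhs fails.
  j=3: rhs fails.
  j=4: rhs holds; lhs holds on [2,3]. k = 2.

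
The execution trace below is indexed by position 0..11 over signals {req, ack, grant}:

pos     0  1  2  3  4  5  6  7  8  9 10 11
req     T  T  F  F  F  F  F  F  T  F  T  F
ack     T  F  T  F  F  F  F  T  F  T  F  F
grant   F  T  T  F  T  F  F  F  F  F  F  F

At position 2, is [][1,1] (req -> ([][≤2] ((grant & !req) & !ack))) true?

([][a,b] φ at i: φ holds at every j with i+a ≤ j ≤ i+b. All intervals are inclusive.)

Holds

Check (req -> ([][≤2] ((grant & !req) & !ack))) at every j in [3,3]:
  j=3: antecedent false → ✓
All positions satisfy it → formula holds.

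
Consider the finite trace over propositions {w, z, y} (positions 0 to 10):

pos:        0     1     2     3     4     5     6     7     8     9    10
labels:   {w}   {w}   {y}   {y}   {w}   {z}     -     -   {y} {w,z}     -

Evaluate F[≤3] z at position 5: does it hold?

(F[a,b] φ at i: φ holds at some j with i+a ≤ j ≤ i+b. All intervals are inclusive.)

Holds

Check z at each j in [5,8]:
  j=5: true
  j=6: false
  j=7: false
  j=8: false
Found at j=5 → formula holds.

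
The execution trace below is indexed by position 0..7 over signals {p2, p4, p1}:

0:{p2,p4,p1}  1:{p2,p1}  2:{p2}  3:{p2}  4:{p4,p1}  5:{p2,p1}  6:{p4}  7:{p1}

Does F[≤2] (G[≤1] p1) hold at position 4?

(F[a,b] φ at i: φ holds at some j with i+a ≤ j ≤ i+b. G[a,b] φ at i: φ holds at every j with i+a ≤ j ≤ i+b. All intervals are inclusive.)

Check G[≤1] p1 at each j in [4,6]:
  j=4: holds on [4,5]
  j=5: fails at 6
  j=6: fails at 6
Found at j=4 → formula holds.

Yes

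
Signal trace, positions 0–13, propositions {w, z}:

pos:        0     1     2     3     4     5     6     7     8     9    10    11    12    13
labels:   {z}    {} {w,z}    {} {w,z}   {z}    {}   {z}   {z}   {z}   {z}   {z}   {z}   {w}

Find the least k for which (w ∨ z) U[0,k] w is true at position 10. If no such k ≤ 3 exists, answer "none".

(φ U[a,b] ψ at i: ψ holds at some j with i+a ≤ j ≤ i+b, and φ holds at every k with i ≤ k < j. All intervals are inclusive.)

3

Need earliest j ≥ 10 with w, and (w ∨ z) at every k in [10,j-1].
  j=10: rhs fails.
  j=11: rhs fails.
  j=12: rhs fails.
  j=13: rhs holds; lhs holds on [10,12]. k = 3.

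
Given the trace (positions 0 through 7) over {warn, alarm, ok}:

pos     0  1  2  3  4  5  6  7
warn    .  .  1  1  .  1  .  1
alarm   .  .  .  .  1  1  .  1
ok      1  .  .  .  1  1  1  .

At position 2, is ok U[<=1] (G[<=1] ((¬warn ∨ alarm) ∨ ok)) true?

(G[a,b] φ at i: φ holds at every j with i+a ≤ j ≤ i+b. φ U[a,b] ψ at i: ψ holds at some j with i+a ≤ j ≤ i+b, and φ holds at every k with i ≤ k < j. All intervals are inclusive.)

No

Need some j in [2,3] with G[<=1] ((¬warn ∨ alarm) ∨ ok), and ok at every k in [2,j-1].
  j=2: G[<=1] ((¬warn ∨ alarm) ∨ ok) — fails at 2.
  j=3: G[<=1] ((¬warn ∨ alarm) ∨ ok) — fails at 3.
No j in the window works → until fails.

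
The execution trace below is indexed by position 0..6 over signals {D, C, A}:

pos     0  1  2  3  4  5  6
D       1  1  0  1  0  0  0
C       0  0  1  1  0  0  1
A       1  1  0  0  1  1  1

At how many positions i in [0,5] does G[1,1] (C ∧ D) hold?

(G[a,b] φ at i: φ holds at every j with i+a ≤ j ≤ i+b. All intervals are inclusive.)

1

Evaluate at each i in [0,5]:
  i=0: ✗ (fails at j=1)
  i=1: ✗ (fails at j=2)
  i=2: ✓ (all of [3,3])
  i=3: ✗ (fails at j=4)
  i=4: ✗ (fails at j=5)
  i=5: ✗ (fails at j=6)
Positions where it holds: {2} → 1.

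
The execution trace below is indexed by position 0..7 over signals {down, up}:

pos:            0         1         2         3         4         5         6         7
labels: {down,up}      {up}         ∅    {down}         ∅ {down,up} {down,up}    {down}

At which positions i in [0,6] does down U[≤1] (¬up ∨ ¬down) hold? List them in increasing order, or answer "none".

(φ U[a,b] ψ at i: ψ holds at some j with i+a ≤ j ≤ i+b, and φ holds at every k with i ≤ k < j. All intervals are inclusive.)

Evaluate at each i in [0,6]:
  i=0: ✓ (rhs at j=1; lhs holds on [0,0])
  i=1: ✓ (rhs at j=1)
  i=2: ✓ (rhs at j=2)
  i=3: ✓ (rhs at j=3)
  i=4: ✓ (rhs at j=4)
  i=5: ✗ (no rhs in [5,6])
  i=6: ✓ (rhs at j=7; lhs holds on [6,6])

0, 1, 2, 3, 4, 6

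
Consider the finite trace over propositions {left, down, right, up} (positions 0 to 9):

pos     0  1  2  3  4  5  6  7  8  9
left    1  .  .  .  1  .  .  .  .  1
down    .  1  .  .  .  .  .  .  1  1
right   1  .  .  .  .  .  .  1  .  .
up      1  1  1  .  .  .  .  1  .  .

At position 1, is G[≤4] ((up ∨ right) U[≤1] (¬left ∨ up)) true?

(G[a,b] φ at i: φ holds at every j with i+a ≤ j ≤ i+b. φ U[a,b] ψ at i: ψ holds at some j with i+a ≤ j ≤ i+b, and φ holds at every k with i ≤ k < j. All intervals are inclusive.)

Check ((up ∨ right) U[≤1] (¬left ∨ up)) at every j in [1,5]:
  j=1: holds
  j=2: holds
  j=3: holds
  j=4: fails
  j=5: holds
Fails at j=4 → formula fails.

Does not hold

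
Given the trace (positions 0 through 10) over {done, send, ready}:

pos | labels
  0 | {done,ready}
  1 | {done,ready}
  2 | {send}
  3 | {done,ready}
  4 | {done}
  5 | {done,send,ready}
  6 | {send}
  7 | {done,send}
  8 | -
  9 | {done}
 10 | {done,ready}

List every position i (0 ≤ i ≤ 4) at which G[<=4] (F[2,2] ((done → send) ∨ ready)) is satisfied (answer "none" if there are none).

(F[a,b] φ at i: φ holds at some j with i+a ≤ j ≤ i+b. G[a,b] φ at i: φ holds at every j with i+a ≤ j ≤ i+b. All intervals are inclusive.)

Evaluate at each i in [0,4]:
  i=0: ✗ (fails at j=2)
  i=1: ✗ (fails at j=2)
  i=2: ✗ (fails at j=2)
  i=3: ✗ (fails at j=7)
  i=4: ✗ (fails at j=7)

none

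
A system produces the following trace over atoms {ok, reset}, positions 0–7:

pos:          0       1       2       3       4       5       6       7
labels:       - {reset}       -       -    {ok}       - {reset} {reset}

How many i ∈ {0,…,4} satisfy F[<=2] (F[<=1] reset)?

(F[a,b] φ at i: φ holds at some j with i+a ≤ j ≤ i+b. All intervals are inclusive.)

4

Evaluate at each i in [0,4]:
  i=0: ✓ (witness j=0)
  i=1: ✓ (witness j=1)
  i=2: ✗ (none in [2,4])
  i=3: ✓ (witness j=5)
  i=4: ✓ (witness j=5)
Positions where it holds: {0, 1, 3, 4} → 4.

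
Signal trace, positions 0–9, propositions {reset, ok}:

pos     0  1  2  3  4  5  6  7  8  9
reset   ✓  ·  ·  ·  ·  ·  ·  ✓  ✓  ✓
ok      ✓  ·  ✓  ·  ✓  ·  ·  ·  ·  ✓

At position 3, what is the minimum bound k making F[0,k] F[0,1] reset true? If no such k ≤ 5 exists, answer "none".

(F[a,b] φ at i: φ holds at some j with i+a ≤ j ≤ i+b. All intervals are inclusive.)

Scan j = 3,4,… for F[0,1] reset:
  j=3: fails
  j=4: fails
  j=5: fails
  j=6: holds
First hit at j=6, so smallest k = 6-3 = 3.

3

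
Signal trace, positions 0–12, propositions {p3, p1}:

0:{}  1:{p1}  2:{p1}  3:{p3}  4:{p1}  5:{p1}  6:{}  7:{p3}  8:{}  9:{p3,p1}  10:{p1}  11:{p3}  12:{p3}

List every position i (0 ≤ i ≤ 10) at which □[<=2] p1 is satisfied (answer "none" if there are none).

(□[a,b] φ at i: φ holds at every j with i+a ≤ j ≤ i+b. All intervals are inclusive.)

none

Evaluate at each i in [0,10]:
  i=0: ✗ (fails at j=0)
  i=1: ✗ (fails at j=3)
  i=2: ✗ (fails at j=3)
  i=3: ✗ (fails at j=3)
  i=4: ✗ (fails at j=6)
  i=5: ✗ (fails at j=6)
  i=6: ✗ (fails at j=6)
  i=7: ✗ (fails at j=7)
  i=8: ✗ (fails at j=8)
  i=9: ✗ (fails at j=11)
  i=10: ✗ (fails at j=11)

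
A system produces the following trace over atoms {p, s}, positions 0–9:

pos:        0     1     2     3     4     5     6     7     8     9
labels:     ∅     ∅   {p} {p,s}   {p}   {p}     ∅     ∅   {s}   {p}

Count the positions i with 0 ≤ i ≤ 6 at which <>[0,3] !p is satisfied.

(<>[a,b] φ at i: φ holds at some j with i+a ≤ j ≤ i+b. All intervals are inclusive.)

Evaluate at each i in [0,6]:
  i=0: ✓ (witness j=0)
  i=1: ✓ (witness j=1)
  i=2: ✗ (none in [2,5])
  i=3: ✓ (witness j=6)
  i=4: ✓ (witness j=6)
  i=5: ✓ (witness j=6)
  i=6: ✓ (witness j=6)
Positions where it holds: {0, 1, 3, 4, 5, 6} → 6.

6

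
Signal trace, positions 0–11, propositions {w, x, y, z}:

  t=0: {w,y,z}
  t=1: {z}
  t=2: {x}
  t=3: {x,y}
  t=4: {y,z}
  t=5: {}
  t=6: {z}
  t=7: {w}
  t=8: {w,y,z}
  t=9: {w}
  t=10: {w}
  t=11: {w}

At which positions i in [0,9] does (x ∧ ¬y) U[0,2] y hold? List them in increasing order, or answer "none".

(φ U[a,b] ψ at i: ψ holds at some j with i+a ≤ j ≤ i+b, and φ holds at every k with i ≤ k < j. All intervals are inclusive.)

0, 2, 3, 4, 8

Evaluate at each i in [0,9]:
  i=0: ✓ (rhs at j=0)
  i=1: ✗ (lhs fails at k=1 before rhs at j=3)
  i=2: ✓ (rhs at j=3; lhs holds on [2,2])
  i=3: ✓ (rhs at j=3)
  i=4: ✓ (rhs at j=4)
  i=5: ✗ (no rhs in [5,7])
  i=6: ✗ (lhs fails at k=6 before rhs at j=8)
  i=7: ✗ (lhs fails at k=7 before rhs at j=8)
  i=8: ✓ (rhs at j=8)
  i=9: ✗ (no rhs in [9,11])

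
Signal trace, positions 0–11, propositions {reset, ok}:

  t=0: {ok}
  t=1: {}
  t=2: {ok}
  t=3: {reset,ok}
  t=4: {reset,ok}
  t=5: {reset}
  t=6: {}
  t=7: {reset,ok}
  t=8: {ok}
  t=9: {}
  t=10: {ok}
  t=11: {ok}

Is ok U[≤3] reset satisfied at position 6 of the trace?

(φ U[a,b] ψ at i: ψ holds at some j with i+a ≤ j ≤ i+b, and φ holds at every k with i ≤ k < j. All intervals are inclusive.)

False

Need some j in [6,9] with reset, and ok at every k in [6,j-1].
  j=6: reset false.
  j=7: reset holds, but ok fails at k=6 → not this j.
  j=8: reset false.
  j=9: reset false.
No j in the window works → until fails.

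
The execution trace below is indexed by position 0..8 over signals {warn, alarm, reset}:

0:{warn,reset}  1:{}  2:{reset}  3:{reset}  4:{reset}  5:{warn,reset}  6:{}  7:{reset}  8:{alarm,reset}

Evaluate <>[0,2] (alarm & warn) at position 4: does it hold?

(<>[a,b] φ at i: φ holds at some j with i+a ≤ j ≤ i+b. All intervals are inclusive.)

False

Check (alarm & warn) at each j in [4,6]:
  j=4: false
  j=5: false
  j=6: false
No position in the window satisfies it → formula fails.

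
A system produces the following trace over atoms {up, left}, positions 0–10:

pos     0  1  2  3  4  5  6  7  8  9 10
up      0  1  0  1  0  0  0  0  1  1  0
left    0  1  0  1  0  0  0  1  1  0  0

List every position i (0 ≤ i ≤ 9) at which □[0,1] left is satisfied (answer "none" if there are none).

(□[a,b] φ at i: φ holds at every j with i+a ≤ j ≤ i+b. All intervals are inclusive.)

7

Evaluate at each i in [0,9]:
  i=0: ✗ (fails at j=0)
  i=1: ✗ (fails at j=2)
  i=2: ✗ (fails at j=2)
  i=3: ✗ (fails at j=4)
  i=4: ✗ (fails at j=4)
  i=5: ✗ (fails at j=5)
  i=6: ✗ (fails at j=6)
  i=7: ✓ (all of [7,8])
  i=8: ✗ (fails at j=9)
  i=9: ✗ (fails at j=9)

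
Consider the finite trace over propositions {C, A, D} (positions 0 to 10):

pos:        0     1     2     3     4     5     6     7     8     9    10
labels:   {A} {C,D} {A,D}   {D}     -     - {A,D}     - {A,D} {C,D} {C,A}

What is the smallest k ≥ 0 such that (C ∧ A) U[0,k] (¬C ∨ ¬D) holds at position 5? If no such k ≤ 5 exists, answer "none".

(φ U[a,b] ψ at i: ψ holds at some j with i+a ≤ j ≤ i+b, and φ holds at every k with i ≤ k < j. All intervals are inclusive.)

0

Need earliest j ≥ 5 with (¬C ∨ ¬D), and (C ∧ A) at every k in [5,j-1].
  j=5: rhs holds (empty prefix). k = 0.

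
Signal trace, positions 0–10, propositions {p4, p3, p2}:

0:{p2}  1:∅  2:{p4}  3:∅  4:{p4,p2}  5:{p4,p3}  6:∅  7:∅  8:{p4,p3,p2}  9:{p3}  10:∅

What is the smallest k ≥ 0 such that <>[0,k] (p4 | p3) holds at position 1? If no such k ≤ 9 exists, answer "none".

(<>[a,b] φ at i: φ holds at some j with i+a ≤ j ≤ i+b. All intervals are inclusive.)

1

Scan j = 1,2,… for (p4 | p3):
  j=1: fails
  j=2: holds
First hit at j=2, so smallest k = 2-1 = 1.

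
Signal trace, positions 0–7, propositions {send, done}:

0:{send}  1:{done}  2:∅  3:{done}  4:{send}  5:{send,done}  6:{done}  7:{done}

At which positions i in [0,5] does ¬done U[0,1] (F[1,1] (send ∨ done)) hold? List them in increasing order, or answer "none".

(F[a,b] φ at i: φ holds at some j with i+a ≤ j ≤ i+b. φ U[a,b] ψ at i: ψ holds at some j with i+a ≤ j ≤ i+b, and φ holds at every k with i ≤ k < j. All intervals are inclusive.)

0, 2, 3, 4, 5

Evaluate at each i in [0,5]:
  i=0: ✓ (rhs at j=0)
  i=1: ✗ (lhs fails at k=1 before rhs at j=2)
  i=2: ✓ (rhs at j=2)
  i=3: ✓ (rhs at j=3)
  i=4: ✓ (rhs at j=4)
  i=5: ✓ (rhs at j=5)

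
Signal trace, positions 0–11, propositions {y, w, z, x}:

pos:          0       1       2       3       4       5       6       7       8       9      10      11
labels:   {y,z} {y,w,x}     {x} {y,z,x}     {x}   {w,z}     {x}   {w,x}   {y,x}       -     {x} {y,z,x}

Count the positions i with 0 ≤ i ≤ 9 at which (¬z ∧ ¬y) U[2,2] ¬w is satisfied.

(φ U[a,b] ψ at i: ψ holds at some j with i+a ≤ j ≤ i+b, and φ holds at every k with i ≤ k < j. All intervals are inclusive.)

2

Evaluate at each i in [0,9]:
  i=0: ✗ (lhs fails at k=0 before rhs at j=2)
  i=1: ✗ (lhs fails at k=1 before rhs at j=3)
  i=2: ✗ (lhs fails at k=3 before rhs at j=4)
  i=3: ✗ (no rhs in [5,5])
  i=4: ✗ (lhs fails at k=5 before rhs at j=6)
  i=5: ✗ (no rhs in [7,7])
  i=6: ✓ (rhs at j=8; lhs holds on [6,7])
  i=7: ✗ (lhs fails at k=8 before rhs at j=9)
  i=8: ✗ (lhs fails at k=8 before rhs at j=10)
  i=9: ✓ (rhs at j=11; lhs holds on [9,10])
Positions where it holds: {6, 9} → 2.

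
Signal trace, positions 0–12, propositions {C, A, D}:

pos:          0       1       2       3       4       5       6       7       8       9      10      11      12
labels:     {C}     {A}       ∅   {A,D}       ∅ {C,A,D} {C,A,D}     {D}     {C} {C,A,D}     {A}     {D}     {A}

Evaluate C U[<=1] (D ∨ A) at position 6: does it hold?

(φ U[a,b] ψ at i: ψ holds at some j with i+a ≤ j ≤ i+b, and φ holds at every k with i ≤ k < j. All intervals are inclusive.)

Yes

Need some j in [6,7] with (D ∨ A), and C at every k in [6,j-1].
  j=6: (D ∨ A) holds; no prefix to check → satisfied.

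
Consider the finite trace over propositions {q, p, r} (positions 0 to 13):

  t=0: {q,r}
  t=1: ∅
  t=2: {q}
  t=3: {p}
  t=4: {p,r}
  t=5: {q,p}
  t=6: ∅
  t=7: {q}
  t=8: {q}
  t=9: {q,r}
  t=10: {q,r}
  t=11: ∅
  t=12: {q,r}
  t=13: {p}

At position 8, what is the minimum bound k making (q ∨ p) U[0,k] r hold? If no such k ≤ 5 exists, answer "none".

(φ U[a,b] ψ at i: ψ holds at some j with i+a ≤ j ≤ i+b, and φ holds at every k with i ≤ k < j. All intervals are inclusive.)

Need earliest j ≥ 8 with r, and (q ∨ p) at every k in [8,j-1].
  j=8: rhs fails.
  j=9: rhs holds; lhs holds on [8,8]. k = 1.

1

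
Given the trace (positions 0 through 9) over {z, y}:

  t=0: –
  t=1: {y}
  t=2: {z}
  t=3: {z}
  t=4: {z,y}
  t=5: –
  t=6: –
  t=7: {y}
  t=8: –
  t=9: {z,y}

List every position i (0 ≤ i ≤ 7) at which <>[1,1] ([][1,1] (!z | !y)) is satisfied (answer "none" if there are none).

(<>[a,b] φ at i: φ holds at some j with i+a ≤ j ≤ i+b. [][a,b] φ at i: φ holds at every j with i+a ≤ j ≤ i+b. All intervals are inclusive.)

Evaluate at each i in [0,7]:
  i=0: ✓ (witness j=1)
  i=1: ✓ (witness j=2)
  i=2: ✗ (none in [3,3])
  i=3: ✓ (witness j=4)
  i=4: ✓ (witness j=5)
  i=5: ✓ (witness j=6)
  i=6: ✓ (witness j=7)
  i=7: ✗ (none in [8,8])

0, 1, 3, 4, 5, 6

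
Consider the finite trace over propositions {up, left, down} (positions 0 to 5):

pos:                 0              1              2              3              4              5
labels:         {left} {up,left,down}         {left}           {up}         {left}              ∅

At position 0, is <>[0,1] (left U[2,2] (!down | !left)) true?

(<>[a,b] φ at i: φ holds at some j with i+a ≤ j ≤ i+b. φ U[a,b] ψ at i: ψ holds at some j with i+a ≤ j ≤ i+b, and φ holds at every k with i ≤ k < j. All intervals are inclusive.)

True

Check (left U[2,2] (!down | !left)) at each j in [0,1]:
  j=0: holds
  j=1: holds
Found at j=0 → formula holds.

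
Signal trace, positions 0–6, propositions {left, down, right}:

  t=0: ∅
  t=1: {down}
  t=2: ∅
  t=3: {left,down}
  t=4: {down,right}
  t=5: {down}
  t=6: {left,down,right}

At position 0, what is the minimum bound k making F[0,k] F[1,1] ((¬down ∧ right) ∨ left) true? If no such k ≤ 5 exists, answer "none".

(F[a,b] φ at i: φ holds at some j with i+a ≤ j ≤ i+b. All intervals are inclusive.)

Scan j = 0,1,… for F[1,1] ((¬down ∧ right) ∨ left):
  j=0: fails
  j=1: fails
  j=2: holds
First hit at j=2, so smallest k = 2-0 = 2.

2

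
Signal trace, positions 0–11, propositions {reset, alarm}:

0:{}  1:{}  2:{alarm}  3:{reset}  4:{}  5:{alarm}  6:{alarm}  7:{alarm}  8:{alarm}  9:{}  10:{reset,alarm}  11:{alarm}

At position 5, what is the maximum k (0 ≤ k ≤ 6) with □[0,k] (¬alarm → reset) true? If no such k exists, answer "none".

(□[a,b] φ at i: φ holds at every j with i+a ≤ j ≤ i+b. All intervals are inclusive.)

(¬alarm → reset) must hold from j=5 onward; find where it first fails.
  j=5: holds
  j=6: holds
  j=7: holds
  j=8: holds
  j=9: fails
Holds on [5,8], so largest k = 3.

3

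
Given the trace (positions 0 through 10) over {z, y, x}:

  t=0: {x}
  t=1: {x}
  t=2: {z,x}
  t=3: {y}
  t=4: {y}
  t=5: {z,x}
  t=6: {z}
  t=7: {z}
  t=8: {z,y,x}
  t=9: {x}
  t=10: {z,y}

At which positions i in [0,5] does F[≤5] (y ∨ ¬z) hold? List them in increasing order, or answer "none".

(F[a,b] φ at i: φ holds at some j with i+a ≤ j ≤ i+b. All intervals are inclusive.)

Evaluate at each i in [0,5]:
  i=0: ✓ (witness j=0)
  i=1: ✓ (witness j=1)
  i=2: ✓ (witness j=3)
  i=3: ✓ (witness j=3)
  i=4: ✓ (witness j=4)
  i=5: ✓ (witness j=8)

0, 1, 2, 3, 4, 5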